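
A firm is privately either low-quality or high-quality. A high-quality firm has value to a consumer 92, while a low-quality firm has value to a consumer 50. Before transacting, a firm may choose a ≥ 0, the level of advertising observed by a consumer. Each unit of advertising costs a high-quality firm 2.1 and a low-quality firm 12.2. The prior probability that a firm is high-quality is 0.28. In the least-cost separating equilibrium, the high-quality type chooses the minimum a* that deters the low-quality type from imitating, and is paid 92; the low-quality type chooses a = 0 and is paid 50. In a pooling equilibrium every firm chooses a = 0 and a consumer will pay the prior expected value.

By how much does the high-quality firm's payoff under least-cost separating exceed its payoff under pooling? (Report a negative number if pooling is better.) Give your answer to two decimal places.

23.01

Least-cost separating signal: a* solves 50 = 92 − 12.2·a*, so a* = (92 − 50)/12.2 ≈ 3.4426.
High-quality type's separating payoff: 92 − 2.1 × a* = 92 − 2.1 × (92 − 50)/12.2 = 92 − 88.2/12.2 ≈ 84.7705.
Pooling payoff: 0.28 × 92 + 0.72 × 50 = 61.76.
Difference: 84.7705 − 61.76 = 23.0105, i.e. 23.01 to two decimal places.
The high-quality type prefers to separate.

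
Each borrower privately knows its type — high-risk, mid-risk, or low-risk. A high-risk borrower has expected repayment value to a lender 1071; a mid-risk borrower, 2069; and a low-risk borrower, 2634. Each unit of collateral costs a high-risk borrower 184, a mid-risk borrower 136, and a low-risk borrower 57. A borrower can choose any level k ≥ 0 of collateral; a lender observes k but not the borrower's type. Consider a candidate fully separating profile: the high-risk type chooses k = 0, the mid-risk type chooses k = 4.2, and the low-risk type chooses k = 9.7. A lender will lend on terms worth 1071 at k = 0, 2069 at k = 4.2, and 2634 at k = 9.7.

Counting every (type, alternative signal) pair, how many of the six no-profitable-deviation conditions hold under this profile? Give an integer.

5

High-risk (own payoff 1071): to k=4.2 gives 2069 − 184×4.2 = 1296.2 → profitable ✗; to k=9.7 gives 2634 − 184×9.7 = 849.2 → no gain ✓.
Mid-risk (own payoff 2069 − 136×4.2 = 1497.8): to k=0 gives 1071 → no gain ✓; to k=9.7 gives 2634 − 136×9.7 = 1314.8 → no gain ✓.
Low-risk (own payoff 2634 − 57×9.7 = 2081.1): to k=0 gives 1071 → no gain ✓; to k=4.2 gives 2069 − 57×4.2 = 1829.6 → no gain ✓.
5 of the 6 constraints hold; not an equilibrium.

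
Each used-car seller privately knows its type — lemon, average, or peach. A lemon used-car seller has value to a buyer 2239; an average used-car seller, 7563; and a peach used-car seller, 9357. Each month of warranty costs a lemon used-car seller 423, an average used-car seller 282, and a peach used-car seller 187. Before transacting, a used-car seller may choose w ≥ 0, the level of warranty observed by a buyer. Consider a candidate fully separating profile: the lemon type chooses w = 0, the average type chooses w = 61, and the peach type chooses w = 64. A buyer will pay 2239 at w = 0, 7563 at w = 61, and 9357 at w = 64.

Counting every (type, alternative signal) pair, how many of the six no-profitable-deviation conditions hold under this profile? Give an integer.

3

Peach (own payoff 9357 − 187×64 = -2611): to w=0 gives 2239 → profitable ✗; to w=61 gives 7563 − 187×61 = -3844 → no gain ✓.
Lemon (own payoff 2239): to w=61 gives 7563 − 423×61 = -18240 → no gain ✓; to w=64 gives 9357 − 423×64 = -17715 → no gain ✓.
Average (own payoff 7563 − 282×61 = -9639): to w=0 gives 2239 → profitable ✗; to w=64 gives 9357 − 282×64 = -8691 → profitable ✗.
3 of the 6 constraints hold; not an equilibrium.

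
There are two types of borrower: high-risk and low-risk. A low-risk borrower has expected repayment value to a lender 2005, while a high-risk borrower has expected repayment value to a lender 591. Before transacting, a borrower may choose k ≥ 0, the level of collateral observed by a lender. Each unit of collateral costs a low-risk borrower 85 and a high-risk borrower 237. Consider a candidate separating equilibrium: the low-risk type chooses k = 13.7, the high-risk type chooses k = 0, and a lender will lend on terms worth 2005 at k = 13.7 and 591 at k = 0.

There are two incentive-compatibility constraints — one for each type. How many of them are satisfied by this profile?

Low-risk type: signal → 2005 − 85 × 13.7 = 840.5; deviate to 0 → 591. IC holds (840.5 ≥ 591).
High-risk type: stay at 0 → 591; mimic → 2005 − 237 × 13.7 = -1241.9. IC holds (591 ≥ -1241.9).
2 of 2 constraints hold, so this is a separating equilibrium.

2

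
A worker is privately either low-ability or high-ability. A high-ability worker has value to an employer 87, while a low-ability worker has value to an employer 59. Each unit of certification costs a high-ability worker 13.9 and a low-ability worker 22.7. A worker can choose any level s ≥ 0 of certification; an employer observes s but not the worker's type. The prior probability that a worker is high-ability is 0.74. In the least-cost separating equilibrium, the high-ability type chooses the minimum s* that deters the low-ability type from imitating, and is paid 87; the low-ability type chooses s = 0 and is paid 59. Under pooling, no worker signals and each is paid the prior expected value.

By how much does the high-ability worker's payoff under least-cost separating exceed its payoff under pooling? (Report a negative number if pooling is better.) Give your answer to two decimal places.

-9.87

Least-cost separating signal: s* solves 59 = 87 − 22.7·s*, so s* = (87 − 59)/22.7 ≈ 1.2335.
High-ability type's separating payoff: 87 − 13.9 × s* = 87 − 13.9 × (87 − 59)/22.7 = 87 − 389.2/22.7 ≈ 69.8546.
Pooling payoff: 0.74 × 87 + 0.26 × 59 = 79.72.
Difference: 69.8546 − 79.72 = -9.8654, i.e. -9.87 to two decimal places.
The high-ability type would prefer the pooling outcome.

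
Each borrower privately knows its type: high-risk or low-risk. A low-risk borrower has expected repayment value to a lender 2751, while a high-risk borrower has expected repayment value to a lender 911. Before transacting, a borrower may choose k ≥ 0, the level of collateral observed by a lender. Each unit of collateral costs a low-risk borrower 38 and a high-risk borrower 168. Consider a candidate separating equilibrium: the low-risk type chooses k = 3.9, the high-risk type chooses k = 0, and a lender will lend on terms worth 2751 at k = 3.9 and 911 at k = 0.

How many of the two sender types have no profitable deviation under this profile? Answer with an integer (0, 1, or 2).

High-risk type: stay at 0 → 911; mimic → 2751 − 168 × 3.9 = 2095.8. IC fails (911 < 2095.8).
Low-risk type: signal → 2751 − 38 × 3.9 = 2602.8; deviate to 0 → 911. IC holds (2602.8 ≥ 911).
1 of 2 constraints hold, so this profile is not an equilibrium.

1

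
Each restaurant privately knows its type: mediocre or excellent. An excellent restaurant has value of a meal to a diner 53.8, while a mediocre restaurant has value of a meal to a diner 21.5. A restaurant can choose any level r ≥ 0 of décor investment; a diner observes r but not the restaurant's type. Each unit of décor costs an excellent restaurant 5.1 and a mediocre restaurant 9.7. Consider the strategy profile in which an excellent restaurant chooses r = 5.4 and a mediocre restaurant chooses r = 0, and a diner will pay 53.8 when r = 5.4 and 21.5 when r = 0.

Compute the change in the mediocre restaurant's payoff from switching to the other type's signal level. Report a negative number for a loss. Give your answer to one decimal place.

-20.1

Playing r = 0 the mediocre restaurant receives 21.5.
Deviating to r = 5.4 brings payment 53.8 at cost 9.7 × 5.4 = 52.38, netting 1.42.
Gain from deviating: 1.42 − 21.5 = -20.08, i.e. -20.1 to one decimal place.
The gain is negative, so the mediocre type's incentive-compatibility constraint is satisfied.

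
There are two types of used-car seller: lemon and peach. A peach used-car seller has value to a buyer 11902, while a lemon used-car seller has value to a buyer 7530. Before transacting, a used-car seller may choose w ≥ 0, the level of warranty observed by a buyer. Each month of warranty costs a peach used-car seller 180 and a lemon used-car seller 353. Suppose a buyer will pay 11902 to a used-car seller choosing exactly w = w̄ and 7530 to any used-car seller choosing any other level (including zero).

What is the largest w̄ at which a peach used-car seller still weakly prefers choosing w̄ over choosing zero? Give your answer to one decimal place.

Choosing w̄ yields the peach type 11902 − 180·w̄; choosing zero yields 7530.
The peach type is indifferent at 11902 − 180·w̄ = 7530, i.e. w̄ = (11902 − 7530) / 180 ≈ 24.3.
For any w̄ above 24.3 the peach type would rather pool at zero, so separation collapses.

24.3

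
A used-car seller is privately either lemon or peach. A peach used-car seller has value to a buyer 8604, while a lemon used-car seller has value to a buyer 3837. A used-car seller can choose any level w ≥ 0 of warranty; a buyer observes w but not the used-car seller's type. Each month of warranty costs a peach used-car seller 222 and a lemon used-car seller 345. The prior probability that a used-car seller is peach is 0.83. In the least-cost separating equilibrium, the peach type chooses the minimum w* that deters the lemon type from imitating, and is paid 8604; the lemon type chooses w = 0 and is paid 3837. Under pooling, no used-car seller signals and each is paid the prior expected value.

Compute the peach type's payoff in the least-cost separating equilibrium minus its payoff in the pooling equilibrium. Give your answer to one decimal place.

Least-cost separating signal: w* solves 3837 = 8604 − 345·w*, so w* = (8604 − 3837)/345 ≈ 13.8174.
Peach type's separating payoff: 8604 − 222 × w* = 8604 − 222 × (8604 − 3837)/345 = 8604 − 1058274/345 ≈ 5536.539.
Pooling payoff: 0.83 × 8604 + 0.17 × 3837 = 7793.61.
Difference: 5536.539 − 7793.61 = -2257.071, i.e. -2257.1 to one decimal place.
The peach type would prefer the pooling outcome.

-2257.1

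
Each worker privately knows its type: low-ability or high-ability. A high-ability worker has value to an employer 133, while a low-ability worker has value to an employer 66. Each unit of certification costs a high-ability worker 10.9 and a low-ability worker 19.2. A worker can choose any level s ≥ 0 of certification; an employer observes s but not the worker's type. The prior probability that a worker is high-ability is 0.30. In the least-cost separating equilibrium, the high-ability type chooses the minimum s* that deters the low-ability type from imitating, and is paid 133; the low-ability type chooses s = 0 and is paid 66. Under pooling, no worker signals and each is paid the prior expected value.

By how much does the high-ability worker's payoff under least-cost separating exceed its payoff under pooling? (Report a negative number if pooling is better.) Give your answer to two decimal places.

8.86

Least-cost separating signal: s* solves 66 = 133 − 19.2·s*, so s* = (133 − 66)/19.2 ≈ 3.4896.
High-ability type's separating payoff: 133 − 10.9 × s* = 133 − 10.9 × (133 − 66)/19.2 = 133 − 730.3/19.2 ≈ 94.9635.
Pooling payoff: 0.30 × 133 + 0.70 × 66 = 86.1.
Difference: 94.9635 − 86.1 = 8.8635, i.e. 8.86 to two decimal places.
The high-ability type prefers to separate.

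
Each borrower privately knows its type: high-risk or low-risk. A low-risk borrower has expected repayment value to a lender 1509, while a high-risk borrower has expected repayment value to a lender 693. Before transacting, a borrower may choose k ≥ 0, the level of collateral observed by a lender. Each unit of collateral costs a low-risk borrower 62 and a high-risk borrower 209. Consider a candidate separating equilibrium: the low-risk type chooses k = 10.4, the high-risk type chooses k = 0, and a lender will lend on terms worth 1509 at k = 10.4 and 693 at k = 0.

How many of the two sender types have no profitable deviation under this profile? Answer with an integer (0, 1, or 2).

High-risk type: stay at 0 → 693; mimic → 1509 − 209 × 10.4 = -664.6. IC holds (693 ≥ -664.6).
Low-risk type: signal → 1509 − 62 × 10.4 = 864.2; deviate to 0 → 693. IC holds (864.2 ≥ 693).
2 of 2 constraints hold, so this is a separating equilibrium.

2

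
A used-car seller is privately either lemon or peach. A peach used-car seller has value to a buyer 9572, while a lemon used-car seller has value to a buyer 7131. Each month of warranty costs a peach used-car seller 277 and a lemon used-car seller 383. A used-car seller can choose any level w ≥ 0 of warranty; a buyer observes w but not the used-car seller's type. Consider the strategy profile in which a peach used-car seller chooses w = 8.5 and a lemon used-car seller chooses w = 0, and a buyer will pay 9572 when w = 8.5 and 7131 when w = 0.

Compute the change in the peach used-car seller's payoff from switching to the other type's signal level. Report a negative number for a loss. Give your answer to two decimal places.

Playing w = 8.5 the peach used-car seller receives 9572 − 277 × 8.5 = 7217.5.
Deviating to w = 0 yields 7131 instead.
Gain from deviating: 7131 − 7217.5 = -86.50.
The gain is negative, so the peach type's incentive-compatibility constraint is satisfied.

-86.50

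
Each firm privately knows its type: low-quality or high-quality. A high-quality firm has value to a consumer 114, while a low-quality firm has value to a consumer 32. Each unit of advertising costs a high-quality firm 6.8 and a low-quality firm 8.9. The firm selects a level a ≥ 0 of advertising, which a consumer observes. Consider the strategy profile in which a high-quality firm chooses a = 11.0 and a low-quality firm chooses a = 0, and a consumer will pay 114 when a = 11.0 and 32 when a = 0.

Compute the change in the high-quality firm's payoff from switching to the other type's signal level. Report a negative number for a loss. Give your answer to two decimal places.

Playing a = 11.0 the high-quality firm receives 114 − 6.8 × 11.0 = 39.2.
Deviating to a = 0 yields 32 instead.
Gain from deviating: 32 − 39.2 = -7.20.
The gain is negative, so the high-quality type's incentive-compatibility constraint is satisfied.

-7.20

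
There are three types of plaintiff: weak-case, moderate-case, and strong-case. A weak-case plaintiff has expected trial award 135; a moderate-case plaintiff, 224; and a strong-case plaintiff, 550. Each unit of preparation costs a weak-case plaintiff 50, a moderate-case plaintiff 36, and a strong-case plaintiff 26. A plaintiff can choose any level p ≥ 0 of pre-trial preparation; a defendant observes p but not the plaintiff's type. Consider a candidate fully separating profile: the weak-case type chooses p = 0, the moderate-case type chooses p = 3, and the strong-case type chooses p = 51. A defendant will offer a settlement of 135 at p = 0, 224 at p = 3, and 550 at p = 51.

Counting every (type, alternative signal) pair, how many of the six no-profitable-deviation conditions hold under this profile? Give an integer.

Moderate-case (own payoff 224 − 36×3 = 116): to p=0 gives 135 → profitable ✗; to p=51 gives 550 − 36×51 = -1286 → no gain ✓.
Strong-case (own payoff 550 − 26×51 = -776): to p=0 gives 135 → profitable ✗; to p=3 gives 224 − 26×3 = 146 → profitable ✗.
Weak-case (own payoff 135): to p=3 gives 224 − 50×3 = 74 → no gain ✓; to p=51 gives 550 − 50×51 = -2000 → no gain ✓.
3 of the 6 constraints hold; not an equilibrium.

3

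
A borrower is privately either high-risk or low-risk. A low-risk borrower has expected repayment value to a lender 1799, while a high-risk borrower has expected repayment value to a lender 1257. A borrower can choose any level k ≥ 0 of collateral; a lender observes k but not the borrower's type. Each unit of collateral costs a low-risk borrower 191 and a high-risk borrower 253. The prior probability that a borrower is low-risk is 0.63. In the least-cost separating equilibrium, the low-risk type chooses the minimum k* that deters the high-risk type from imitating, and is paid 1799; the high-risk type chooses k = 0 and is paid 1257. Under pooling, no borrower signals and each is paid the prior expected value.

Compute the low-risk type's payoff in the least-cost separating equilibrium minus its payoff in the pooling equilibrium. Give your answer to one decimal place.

Least-cost separating signal: k* solves 1257 = 1799 − 253·k*, so k* = (1799 − 1257)/253 ≈ 2.1423.
Low-risk type's separating payoff: 1799 − 191 × k* = 1799 − 191 × (1799 − 1257)/253 = 1799 − 103522/253 ≈ 1389.822.
Pooling payoff: 0.63 × 1799 + 0.37 × 1257 = 1598.46.
Difference: 1389.822 − 1598.46 = -208.638, i.e. -208.6 to one decimal place.
The low-risk type would prefer the pooling outcome.

-208.6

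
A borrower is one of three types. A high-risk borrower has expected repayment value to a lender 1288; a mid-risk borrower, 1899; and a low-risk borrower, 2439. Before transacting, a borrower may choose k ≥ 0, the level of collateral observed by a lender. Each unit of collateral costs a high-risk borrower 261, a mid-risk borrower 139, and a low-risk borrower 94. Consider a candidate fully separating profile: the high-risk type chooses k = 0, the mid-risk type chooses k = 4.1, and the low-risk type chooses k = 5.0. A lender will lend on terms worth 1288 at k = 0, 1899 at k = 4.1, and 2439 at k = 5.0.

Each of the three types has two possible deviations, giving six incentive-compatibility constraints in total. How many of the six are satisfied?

Mid-risk (own payoff 1899 − 139×4.1 = 1329.1): to k=0 gives 1288 → no gain ✓; to k=5.0 gives 2439 − 139×5.0 = 1744 → profitable ✗.
Low-risk (own payoff 2439 − 94×5.0 = 1969): to k=0 gives 1288 → no gain ✓; to k=4.1 gives 1899 − 94×4.1 = 1513.6 → no gain ✓.
High-risk (own payoff 1288): to k=4.1 gives 1899 − 261×4.1 = 828.9 → no gain ✓; to k=5.0 gives 2439 − 261×5.0 = 1134 → no gain ✓.
5 of the 6 constraints hold; not an equilibrium.

5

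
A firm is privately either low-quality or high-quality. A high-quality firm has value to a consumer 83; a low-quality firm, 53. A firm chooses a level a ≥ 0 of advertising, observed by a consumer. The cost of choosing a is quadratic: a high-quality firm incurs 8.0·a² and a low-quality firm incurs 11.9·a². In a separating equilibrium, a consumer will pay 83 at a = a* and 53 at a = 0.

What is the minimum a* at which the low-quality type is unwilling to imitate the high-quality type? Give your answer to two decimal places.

1.59

The low-quality type at a = 0 receives 53; imitating at a* yields 83 − 11.9·a*².
Indifference: 53 = 83 − 11.9·a*², so a*² = (83 − 53) / 11.9 ≈ 2.5210.
a* = √2.5210 ≈ 1.59.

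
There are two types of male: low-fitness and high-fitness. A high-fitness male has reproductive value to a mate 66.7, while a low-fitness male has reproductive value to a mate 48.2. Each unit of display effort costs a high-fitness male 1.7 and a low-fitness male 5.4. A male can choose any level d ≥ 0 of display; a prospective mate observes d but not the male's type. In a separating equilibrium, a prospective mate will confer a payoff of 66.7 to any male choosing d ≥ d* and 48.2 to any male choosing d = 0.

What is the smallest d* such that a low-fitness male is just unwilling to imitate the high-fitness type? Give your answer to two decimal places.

A low-fitness male choosing d = 0 receives 48.2.
Imitating at d* instead would pay 66.7 at cost 5.4·d*, netting 66.7 − 5.4·d*.
Indifference: 48.2 = 66.7 − 5.4·d*, so d* = (66.7 − 48.2) / 5.4 ≈ 3.43.
At d* the low-fitness type's incentive constraint just binds; the high-fitness type strictly prefers d* since its per-unit cost is lower.

3.43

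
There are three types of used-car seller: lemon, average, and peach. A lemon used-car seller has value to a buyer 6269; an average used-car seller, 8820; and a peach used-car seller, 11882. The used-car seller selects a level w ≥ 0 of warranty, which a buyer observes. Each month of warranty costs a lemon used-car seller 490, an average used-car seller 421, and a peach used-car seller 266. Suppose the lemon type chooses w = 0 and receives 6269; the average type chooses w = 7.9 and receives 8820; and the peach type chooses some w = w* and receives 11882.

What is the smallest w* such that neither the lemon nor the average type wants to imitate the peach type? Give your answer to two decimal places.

15.17

Average type (on-path payoff 8820 − 421×7.9 = 5494.1) won't mimic when 5494.1 ≥ 11882 − 421·w*, i.e. w* ≥ 15.17.
Lemon type (on-path payoff 6269) won't mimic when 6269 ≥ 11882 − 490·w*, i.e. w* ≥ 11.46.
Both must hold, so w* = max(11.46, 15.17) = 15.17. The average type's constraint binds.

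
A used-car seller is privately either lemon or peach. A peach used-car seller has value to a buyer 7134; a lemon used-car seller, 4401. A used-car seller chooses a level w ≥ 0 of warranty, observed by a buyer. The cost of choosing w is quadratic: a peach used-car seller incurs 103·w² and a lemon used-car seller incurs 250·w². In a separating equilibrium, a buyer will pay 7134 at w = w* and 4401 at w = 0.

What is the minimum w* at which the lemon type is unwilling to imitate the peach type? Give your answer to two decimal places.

3.31

The lemon type at w = 0 receives 4401; imitating at w* yields 7134 − 250·w*².
Indifference: 4401 = 7134 − 250·w*², so w*² = (7134 − 4401) / 250 = 10.932.
w* = √10.932 ≈ 3.31.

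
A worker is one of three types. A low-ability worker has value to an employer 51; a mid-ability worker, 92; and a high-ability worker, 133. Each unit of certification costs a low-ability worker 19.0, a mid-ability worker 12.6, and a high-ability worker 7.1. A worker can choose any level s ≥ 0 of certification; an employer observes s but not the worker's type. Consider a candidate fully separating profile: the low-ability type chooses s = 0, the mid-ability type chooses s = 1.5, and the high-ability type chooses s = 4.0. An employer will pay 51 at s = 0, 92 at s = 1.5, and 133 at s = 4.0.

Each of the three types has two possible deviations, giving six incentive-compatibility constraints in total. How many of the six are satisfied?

High-ability (own payoff 133 − 7.1×4.0 = 104.6): to s=0 gives 51 → no gain ✓; to s=1.5 gives 92 − 7.1×1.5 = 81.35 → no gain ✓.
Low-ability (own payoff 51): to s=1.5 gives 92 − 19.0×1.5 = 63.5 → profitable ✗; to s=4.0 gives 133 − 19.0×4.0 = 57 → profitable ✗.
Mid-ability (own payoff 92 − 12.6×1.5 = 73.1): to s=0 gives 51 → no gain ✓; to s=4.0 gives 133 − 12.6×4.0 = 82.6 → profitable ✗.
3 of the 6 constraints hold; not an equilibrium.

3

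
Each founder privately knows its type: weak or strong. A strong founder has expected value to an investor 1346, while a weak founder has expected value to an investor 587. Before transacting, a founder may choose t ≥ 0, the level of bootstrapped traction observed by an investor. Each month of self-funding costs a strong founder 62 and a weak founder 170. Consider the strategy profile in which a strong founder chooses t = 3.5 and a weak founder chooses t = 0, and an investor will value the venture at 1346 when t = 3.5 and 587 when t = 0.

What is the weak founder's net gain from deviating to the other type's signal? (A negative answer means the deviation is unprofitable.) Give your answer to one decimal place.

Playing t = 0 the weak founder receives 587.
Deviating to t = 3.5 brings payment 1346 at cost 170 × 3.5 = 595, netting 751.
Gain from deviating: 751 − 587 = 164.0.
The gain is positive, so the weak type's incentive-compatibility constraint is violated — this profile is not a separating equilibrium.

164.0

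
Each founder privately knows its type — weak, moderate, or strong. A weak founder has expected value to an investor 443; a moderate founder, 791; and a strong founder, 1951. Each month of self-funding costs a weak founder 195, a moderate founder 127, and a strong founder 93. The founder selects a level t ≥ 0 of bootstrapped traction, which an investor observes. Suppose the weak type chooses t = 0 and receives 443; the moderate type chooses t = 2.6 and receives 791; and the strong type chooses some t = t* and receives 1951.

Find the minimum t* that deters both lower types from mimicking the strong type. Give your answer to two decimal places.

11.73

Weak type (on-path payoff 443) won't mimic when 443 ≥ 1951 − 195·t*, i.e. t* ≥ 7.73.
Moderate type (on-path payoff 791 − 127×2.6 = 460.8) won't mimic when 460.8 ≥ 1951 − 127·t*, i.e. t* ≥ 11.73.
Both must hold, so t* = max(7.73, 11.73) = 11.73. The moderate type's constraint binds.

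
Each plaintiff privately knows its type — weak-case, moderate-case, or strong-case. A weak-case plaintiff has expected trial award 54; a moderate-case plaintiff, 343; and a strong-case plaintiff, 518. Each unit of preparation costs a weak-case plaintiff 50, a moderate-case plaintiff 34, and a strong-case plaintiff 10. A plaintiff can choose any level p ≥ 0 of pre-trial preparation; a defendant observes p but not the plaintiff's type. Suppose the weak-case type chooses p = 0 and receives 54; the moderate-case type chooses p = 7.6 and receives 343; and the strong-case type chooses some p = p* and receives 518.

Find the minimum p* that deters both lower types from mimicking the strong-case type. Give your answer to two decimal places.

12.75

Weak-case type (on-path payoff 54) won't mimic when 54 ≥ 518 − 50·p*, i.e. p* ≥ 9.28.
Moderate-case type (on-path payoff 343 − 34×7.6 = 84.6) won't mimic when 84.6 ≥ 518 − 34·p*, i.e. p* ≥ 12.75.
Both must hold, so p* = max(9.28, 12.75) = 12.75. The moderate-case type's constraint binds.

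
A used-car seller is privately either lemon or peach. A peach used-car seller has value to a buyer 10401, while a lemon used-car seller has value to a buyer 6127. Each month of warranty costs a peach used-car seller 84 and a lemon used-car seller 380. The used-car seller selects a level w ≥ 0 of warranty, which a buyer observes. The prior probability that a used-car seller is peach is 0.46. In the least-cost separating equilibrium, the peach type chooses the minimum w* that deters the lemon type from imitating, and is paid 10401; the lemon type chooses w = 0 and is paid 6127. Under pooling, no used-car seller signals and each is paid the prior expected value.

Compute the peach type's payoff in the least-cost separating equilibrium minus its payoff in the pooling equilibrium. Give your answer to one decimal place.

1363.2

Least-cost separating signal: w* solves 6127 = 10401 − 380·w*, so w* = (10401 − 6127)/380 ≈ 11.2474.
Peach type's separating payoff: 10401 − 84 × w* = 10401 − 84 × (10401 − 6127)/380 = 10401 − 359016/380 ≈ 9456.221.
Pooling payoff: 0.46 × 10401 + 0.54 × 6127 = 8093.04.
Difference: 9456.221 − 8093.04 = 1363.181, i.e. 1363.2 to one decimal place.
The peach type prefers to separate.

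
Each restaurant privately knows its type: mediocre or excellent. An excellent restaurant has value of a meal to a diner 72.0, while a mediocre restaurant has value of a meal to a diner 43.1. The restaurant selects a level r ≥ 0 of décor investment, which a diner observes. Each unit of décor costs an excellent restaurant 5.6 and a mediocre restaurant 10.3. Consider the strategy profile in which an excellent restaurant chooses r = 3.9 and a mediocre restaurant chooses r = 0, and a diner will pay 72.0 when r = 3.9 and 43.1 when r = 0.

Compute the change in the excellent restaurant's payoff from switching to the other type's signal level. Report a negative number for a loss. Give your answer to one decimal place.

-7.1

Playing r = 3.9 the excellent restaurant receives 72.0 − 5.6 × 3.9 = 50.16.
Deviating to r = 0 yields 43.1 instead.
Gain from deviating: 43.1 − 50.16 = -7.06, i.e. -7.1 to one decimal place.
The gain is negative, so the excellent type's incentive-compatibility constraint is satisfied.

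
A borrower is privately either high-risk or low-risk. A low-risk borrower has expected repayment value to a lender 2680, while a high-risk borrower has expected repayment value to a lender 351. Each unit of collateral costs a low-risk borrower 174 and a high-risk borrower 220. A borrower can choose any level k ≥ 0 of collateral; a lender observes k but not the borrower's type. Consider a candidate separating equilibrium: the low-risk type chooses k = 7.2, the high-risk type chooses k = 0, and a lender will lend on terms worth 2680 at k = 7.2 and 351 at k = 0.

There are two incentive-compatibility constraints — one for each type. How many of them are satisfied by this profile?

1

Low-risk type: signal → 2680 − 174 × 7.2 = 1427.2; deviate to 0 → 351. IC holds (1427.2 ≥ 351).
High-risk type: stay at 0 → 351; mimic → 2680 − 220 × 7.2 = 1096. IC fails (351 < 1096).
1 of 2 constraints hold, so this profile is not an equilibrium.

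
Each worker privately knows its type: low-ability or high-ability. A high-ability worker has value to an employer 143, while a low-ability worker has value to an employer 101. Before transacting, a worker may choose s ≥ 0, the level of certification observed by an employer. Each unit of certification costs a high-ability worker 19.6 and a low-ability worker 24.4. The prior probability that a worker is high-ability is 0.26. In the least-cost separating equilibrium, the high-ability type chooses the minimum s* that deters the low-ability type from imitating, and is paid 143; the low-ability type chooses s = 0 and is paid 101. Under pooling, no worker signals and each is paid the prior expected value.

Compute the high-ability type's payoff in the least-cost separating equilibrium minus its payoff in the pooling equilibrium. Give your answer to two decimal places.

Least-cost separating signal: s* solves 101 = 143 − 24.4·s*, so s* = (143 − 101)/24.4 ≈ 1.7213.
High-ability type's separating payoff: 143 − 19.6 × s* = 143 − 19.6 × (143 − 101)/24.4 = 143 − 823.2/24.4 ≈ 109.2623.
Pooling payoff: 0.26 × 143 + 0.74 × 101 = 111.92.
Difference: 109.2623 − 111.92 = -2.6577, i.e. -2.66 to two decimal places.
The high-ability type would prefer the pooling outcome.

-2.66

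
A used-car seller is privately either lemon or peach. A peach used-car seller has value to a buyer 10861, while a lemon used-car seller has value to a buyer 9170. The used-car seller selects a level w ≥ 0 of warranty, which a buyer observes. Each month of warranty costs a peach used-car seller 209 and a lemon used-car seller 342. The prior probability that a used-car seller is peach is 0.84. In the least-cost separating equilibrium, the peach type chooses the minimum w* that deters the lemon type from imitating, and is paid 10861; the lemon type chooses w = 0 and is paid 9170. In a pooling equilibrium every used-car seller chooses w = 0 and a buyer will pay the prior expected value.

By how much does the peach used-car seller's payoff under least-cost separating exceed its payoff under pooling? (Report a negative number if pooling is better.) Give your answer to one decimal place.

Least-cost separating signal: w* solves 9170 = 10861 − 342·w*, so w* = (10861 − 9170)/342 ≈ 4.9444.
Peach type's separating payoff: 10861 − 209 × w* = 10861 − 209 × (10861 − 9170)/342 = 10861 − 353419/342 ≈ 9827.611.
Pooling payoff: 0.84 × 10861 + 0.16 × 9170 = 10590.44.
Difference: 9827.611 − 10590.44 = -762.829, i.e. -762.8 to one decimal place.
The peach type would prefer the pooling outcome.

-762.8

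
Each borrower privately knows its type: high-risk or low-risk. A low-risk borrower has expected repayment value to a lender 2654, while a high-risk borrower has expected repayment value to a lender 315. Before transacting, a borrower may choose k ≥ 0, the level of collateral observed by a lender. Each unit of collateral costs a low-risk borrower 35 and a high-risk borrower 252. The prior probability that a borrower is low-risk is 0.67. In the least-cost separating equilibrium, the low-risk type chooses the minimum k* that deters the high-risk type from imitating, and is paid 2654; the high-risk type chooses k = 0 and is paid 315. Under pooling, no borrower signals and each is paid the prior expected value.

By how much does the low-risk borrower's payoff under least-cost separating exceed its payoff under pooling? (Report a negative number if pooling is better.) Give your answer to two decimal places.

447.01

Least-cost separating signal: k* solves 315 = 2654 − 252·k*, so k* = (2654 − 315)/252 ≈ 9.2817.
Low-risk type's separating payoff: 2654 − 35 × k* = 2654 − 35 × (2654 − 315)/252 = 2654 − 81865/252 ≈ 2329.1389.
Pooling payoff: 0.67 × 2654 + 0.33 × 315 = 1882.13.
Difference: 2329.1389 − 1882.13 = 447.0089, i.e. 447.01 to two decimal places.
The low-risk type prefers to separate.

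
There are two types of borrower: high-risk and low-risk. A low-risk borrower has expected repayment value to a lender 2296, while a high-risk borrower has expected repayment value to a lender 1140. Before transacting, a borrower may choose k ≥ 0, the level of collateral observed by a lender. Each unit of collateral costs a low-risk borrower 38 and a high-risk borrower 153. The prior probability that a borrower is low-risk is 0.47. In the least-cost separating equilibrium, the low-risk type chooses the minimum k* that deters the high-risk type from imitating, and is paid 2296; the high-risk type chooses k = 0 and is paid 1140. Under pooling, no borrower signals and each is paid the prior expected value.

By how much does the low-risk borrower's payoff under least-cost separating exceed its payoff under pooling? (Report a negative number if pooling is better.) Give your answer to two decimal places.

325.57

Least-cost separating signal: k* solves 1140 = 2296 − 153·k*, so k* = (2296 − 1140)/153 ≈ 7.5556.
Low-risk type's separating payoff: 2296 − 38 × k* = 2296 − 38 × (2296 − 1140)/153 = 2296 − 43928/153 ≈ 2008.8889.
Pooling payoff: 0.47 × 2296 + 0.53 × 1140 = 1683.32.
Difference: 2008.8889 − 1683.32 = 325.5689, i.e. 325.57 to two decimal places.
The low-risk type prefers to separate.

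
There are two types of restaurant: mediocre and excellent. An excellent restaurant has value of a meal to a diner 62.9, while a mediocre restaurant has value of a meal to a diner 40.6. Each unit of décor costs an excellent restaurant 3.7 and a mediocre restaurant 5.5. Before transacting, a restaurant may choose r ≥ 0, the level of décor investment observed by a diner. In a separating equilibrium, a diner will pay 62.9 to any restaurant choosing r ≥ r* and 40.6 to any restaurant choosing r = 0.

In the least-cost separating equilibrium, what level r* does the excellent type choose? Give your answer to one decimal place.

4.1

A mediocre restaurant choosing r = 0 receives 40.6.
Imitating at r* instead would pay 62.9 at cost 5.5·r*, netting 62.9 − 5.5·r*.
Indifference: 40.6 = 62.9 − 5.5·r*, so r* = (62.9 − 40.6) / 5.5 ≈ 4.1.
At r* the mediocre type's incentive constraint just binds; the excellent type strictly prefers r* since its per-unit cost is lower.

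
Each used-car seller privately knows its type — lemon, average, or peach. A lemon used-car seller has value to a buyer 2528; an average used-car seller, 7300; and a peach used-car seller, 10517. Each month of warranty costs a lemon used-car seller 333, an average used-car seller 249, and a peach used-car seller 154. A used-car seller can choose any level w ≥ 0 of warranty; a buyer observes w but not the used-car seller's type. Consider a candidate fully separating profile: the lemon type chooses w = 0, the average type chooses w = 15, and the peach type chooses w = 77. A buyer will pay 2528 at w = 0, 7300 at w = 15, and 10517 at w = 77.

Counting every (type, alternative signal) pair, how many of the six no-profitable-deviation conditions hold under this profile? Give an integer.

4

Lemon (own payoff 2528): to w=15 gives 7300 − 333×15 = 2305 → no gain ✓; to w=77 gives 10517 − 333×77 = -15124 → no gain ✓.
Peach (own payoff 10517 − 154×77 = -1341): to w=0 gives 2528 → profitable ✗; to w=15 gives 7300 − 154×15 = 4990 → profitable ✗.
Average (own payoff 7300 − 249×15 = 3565): to w=0 gives 2528 → no gain ✓; to w=77 gives 10517 − 249×77 = -8656 → no gain ✓.
4 of the 6 constraints hold; not an equilibrium.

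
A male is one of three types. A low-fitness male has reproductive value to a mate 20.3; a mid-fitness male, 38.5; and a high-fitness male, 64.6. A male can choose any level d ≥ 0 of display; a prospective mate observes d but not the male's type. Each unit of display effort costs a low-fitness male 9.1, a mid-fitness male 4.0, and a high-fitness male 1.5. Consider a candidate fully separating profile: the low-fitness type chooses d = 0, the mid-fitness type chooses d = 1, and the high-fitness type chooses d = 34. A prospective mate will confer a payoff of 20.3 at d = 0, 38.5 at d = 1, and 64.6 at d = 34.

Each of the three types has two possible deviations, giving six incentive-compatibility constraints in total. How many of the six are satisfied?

High-fitness (own payoff 64.6 − 1.5×34 = 13.6): to d=0 gives 20.3 → profitable ✗; to d=1 gives 38.5 − 1.5×1 = 37 → profitable ✗.
Low-fitness (own payoff 20.3): to d=1 gives 38.5 − 9.1×1 = 29.4 → profitable ✗; to d=34 gives 64.6 − 9.1×34 = -244.8 → no gain ✓.
Mid-fitness (own payoff 38.5 − 4.0×1 = 34.5): to d=0 gives 20.3 → no gain ✓; to d=34 gives 64.6 − 4.0×34 = -71.4 → no gain ✓.
3 of the 6 constraints hold; not an equilibrium.

3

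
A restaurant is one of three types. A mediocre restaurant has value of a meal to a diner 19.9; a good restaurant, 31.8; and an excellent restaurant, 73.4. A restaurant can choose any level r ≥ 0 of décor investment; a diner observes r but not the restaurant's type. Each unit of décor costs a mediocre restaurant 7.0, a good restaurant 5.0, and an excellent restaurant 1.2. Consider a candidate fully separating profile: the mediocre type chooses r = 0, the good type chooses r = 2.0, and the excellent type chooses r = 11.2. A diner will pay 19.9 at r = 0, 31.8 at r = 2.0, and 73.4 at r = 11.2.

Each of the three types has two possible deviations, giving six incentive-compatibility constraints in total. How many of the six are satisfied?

Good (own payoff 31.8 − 5.0×2.0 = 21.8): to r=0 gives 19.9 → no gain ✓; to r=11.2 gives 73.4 − 5.0×11.2 = 17.4 → no gain ✓.
Excellent (own payoff 73.4 − 1.2×11.2 = 59.96): to r=0 gives 19.9 → no gain ✓; to r=2.0 gives 31.8 − 1.2×2.0 = 29.4 → no gain ✓.
Mediocre (own payoff 19.9): to r=2.0 gives 31.8 − 7.0×2.0 = 17.8 → no gain ✓; to r=11.2 gives 73.4 − 7.0×11.2 = -5 → no gain ✓.
6 of the 6 constraints hold; this profile is a separating equilibrium.

6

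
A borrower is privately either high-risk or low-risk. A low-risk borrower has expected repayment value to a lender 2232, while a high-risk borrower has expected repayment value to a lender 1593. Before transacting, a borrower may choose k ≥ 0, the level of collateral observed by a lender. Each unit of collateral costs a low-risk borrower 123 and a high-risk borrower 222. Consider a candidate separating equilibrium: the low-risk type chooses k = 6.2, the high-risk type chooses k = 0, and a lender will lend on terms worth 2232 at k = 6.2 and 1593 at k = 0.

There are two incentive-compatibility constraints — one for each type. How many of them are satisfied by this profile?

1

Low-risk type: signal → 2232 − 123 × 6.2 = 1469.4; deviate to 0 → 1593. IC fails (1469.4 < 1593).
High-risk type: stay at 0 → 1593; mimic → 2232 − 222 × 6.2 = 855.6. IC holds (1593 ≥ 855.6).
1 of 2 constraints hold, so this profile is not an equilibrium.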